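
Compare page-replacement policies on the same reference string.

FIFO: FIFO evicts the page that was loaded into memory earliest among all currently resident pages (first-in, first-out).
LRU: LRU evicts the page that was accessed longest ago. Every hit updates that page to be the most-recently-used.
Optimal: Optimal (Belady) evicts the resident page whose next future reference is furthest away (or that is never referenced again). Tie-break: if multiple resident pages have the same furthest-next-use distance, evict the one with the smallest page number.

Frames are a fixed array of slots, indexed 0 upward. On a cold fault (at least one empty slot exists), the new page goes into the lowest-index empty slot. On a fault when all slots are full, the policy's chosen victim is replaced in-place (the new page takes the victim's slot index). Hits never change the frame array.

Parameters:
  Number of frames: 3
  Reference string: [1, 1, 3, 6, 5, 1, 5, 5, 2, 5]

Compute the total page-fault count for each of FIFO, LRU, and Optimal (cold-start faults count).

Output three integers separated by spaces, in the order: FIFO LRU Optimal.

--- FIFO ---
  step 0: ref 1 -> FAULT, frames=[1,-,-] (faults so far: 1)
  step 1: ref 1 -> HIT, frames=[1,-,-] (faults so far: 1)
  step 2: ref 3 -> FAULT, frames=[1,3,-] (faults so far: 2)
  step 3: ref 6 -> FAULT, frames=[1,3,6] (faults so far: 3)
  step 4: ref 5 -> FAULT, evict 1, frames=[5,3,6] (faults so far: 4)
  step 5: ref 1 -> FAULT, evict 3, frames=[5,1,6] (faults so far: 5)
  step 6: ref 5 -> HIT, frames=[5,1,6] (faults so far: 5)
  step 7: ref 5 -> HIT, frames=[5,1,6] (faults so far: 5)
  step 8: ref 2 -> FAULT, evict 6, frames=[5,1,2] (faults so far: 6)
  step 9: ref 5 -> HIT, frames=[5,1,2] (faults so far: 6)
  FIFO total faults: 6
--- LRU ---
  step 0: ref 1 -> FAULT, frames=[1,-,-] (faults so far: 1)
  step 1: ref 1 -> HIT, frames=[1,-,-] (faults so far: 1)
  step 2: ref 3 -> FAULT, frames=[1,3,-] (faults so far: 2)
  step 3: ref 6 -> FAULT, frames=[1,3,6] (faults so far: 3)
  step 4: ref 5 -> FAULT, evict 1, frames=[5,3,6] (faults so far: 4)
  step 5: ref 1 -> FAULT, evict 3, frames=[5,1,6] (faults so far: 5)
  step 6: ref 5 -> HIT, frames=[5,1,6] (faults so far: 5)
  step 7: ref 5 -> HIT, frames=[5,1,6] (faults so far: 5)
  step 8: ref 2 -> FAULT, evict 6, frames=[5,1,2] (faults so far: 6)
  step 9: ref 5 -> HIT, frames=[5,1,2] (faults so far: 6)
  LRU total faults: 6
--- Optimal ---
  step 0: ref 1 -> FAULT, frames=[1,-,-] (faults so far: 1)
  step 1: ref 1 -> HIT, frames=[1,-,-] (faults so far: 1)
  step 2: ref 3 -> FAULT, frames=[1,3,-] (faults so far: 2)
  step 3: ref 6 -> FAULT, frames=[1,3,6] (faults so far: 3)
  step 4: ref 5 -> FAULT, evict 3, frames=[1,5,6] (faults so far: 4)
  step 5: ref 1 -> HIT, frames=[1,5,6] (faults so far: 4)
  step 6: ref 5 -> HIT, frames=[1,5,6] (faults so far: 4)
  step 7: ref 5 -> HIT, frames=[1,5,6] (faults so far: 4)
  step 8: ref 2 -> FAULT, evict 1, frames=[2,5,6] (faults so far: 5)
  step 9: ref 5 -> HIT, frames=[2,5,6] (faults so far: 5)
  Optimal total faults: 5

Answer: 6 6 5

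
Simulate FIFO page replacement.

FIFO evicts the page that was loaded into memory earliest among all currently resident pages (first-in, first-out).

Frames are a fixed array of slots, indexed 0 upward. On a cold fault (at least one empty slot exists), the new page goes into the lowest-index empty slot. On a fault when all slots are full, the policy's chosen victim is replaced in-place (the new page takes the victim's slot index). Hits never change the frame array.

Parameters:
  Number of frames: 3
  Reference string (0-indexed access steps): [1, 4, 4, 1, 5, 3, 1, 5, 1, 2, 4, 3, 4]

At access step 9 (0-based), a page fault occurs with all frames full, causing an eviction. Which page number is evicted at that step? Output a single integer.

Step 0: ref 1 -> FAULT, frames=[1,-,-]
Step 1: ref 4 -> FAULT, frames=[1,4,-]
Step 2: ref 4 -> HIT, frames=[1,4,-]
Step 3: ref 1 -> HIT, frames=[1,4,-]
Step 4: ref 5 -> FAULT, frames=[1,4,5]
Step 5: ref 3 -> FAULT, evict 1, frames=[3,4,5]
Step 6: ref 1 -> FAULT, evict 4, frames=[3,1,5]
Step 7: ref 5 -> HIT, frames=[3,1,5]
Step 8: ref 1 -> HIT, frames=[3,1,5]
Step 9: ref 2 -> FAULT, evict 5, frames=[3,1,2]
At step 9: evicted page 5

Answer: 5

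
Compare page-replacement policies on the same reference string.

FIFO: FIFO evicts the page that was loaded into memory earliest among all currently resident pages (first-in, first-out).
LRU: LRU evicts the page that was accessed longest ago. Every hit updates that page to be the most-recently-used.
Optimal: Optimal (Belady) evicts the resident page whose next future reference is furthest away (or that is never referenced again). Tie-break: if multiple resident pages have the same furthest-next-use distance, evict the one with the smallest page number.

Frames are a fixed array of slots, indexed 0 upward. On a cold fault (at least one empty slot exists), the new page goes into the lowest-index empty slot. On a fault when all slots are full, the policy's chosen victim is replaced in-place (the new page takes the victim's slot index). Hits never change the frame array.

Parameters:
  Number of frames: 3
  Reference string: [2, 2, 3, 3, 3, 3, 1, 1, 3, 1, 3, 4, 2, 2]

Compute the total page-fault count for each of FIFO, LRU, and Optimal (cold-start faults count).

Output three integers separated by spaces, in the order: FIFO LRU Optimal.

--- FIFO ---
  step 0: ref 2 -> FAULT, frames=[2,-,-] (faults so far: 1)
  step 1: ref 2 -> HIT, frames=[2,-,-] (faults so far: 1)
  step 2: ref 3 -> FAULT, frames=[2,3,-] (faults so far: 2)
  step 3: ref 3 -> HIT, frames=[2,3,-] (faults so far: 2)
  step 4: ref 3 -> HIT, frames=[2,3,-] (faults so far: 2)
  step 5: ref 3 -> HIT, frames=[2,3,-] (faults so far: 2)
  step 6: ref 1 -> FAULT, frames=[2,3,1] (faults so far: 3)
  step 7: ref 1 -> HIT, frames=[2,3,1] (faults so far: 3)
  step 8: ref 3 -> HIT, frames=[2,3,1] (faults so far: 3)
  step 9: ref 1 -> HIT, frames=[2,3,1] (faults so far: 3)
  step 10: ref 3 -> HIT, frames=[2,3,1] (faults so far: 3)
  step 11: ref 4 -> FAULT, evict 2, frames=[4,3,1] (faults so far: 4)
  step 12: ref 2 -> FAULT, evict 3, frames=[4,2,1] (faults so far: 5)
  step 13: ref 2 -> HIT, frames=[4,2,1] (faults so far: 5)
  FIFO total faults: 5
--- LRU ---
  step 0: ref 2 -> FAULT, frames=[2,-,-] (faults so far: 1)
  step 1: ref 2 -> HIT, frames=[2,-,-] (faults so far: 1)
  step 2: ref 3 -> FAULT, frames=[2,3,-] (faults so far: 2)
  step 3: ref 3 -> HIT, frames=[2,3,-] (faults so far: 2)
  step 4: ref 3 -> HIT, frames=[2,3,-] (faults so far: 2)
  step 5: ref 3 -> HIT, frames=[2,3,-] (faults so far: 2)
  step 6: ref 1 -> FAULT, frames=[2,3,1] (faults so far: 3)
  step 7: ref 1 -> HIT, frames=[2,3,1] (faults so far: 3)
  step 8: ref 3 -> HIT, frames=[2,3,1] (faults so far: 3)
  step 9: ref 1 -> HIT, frames=[2,3,1] (faults so far: 3)
  step 10: ref 3 -> HIT, frames=[2,3,1] (faults so far: 3)
  step 11: ref 4 -> FAULT, evict 2, frames=[4,3,1] (faults so far: 4)
  step 12: ref 2 -> FAULT, evict 1, frames=[4,3,2] (faults so far: 5)
  step 13: ref 2 -> HIT, frames=[4,3,2] (faults so far: 5)
  LRU total faults: 5
--- Optimal ---
  step 0: ref 2 -> FAULT, frames=[2,-,-] (faults so far: 1)
  step 1: ref 2 -> HIT, frames=[2,-,-] (faults so far: 1)
  step 2: ref 3 -> FAULT, frames=[2,3,-] (faults so far: 2)
  step 3: ref 3 -> HIT, frames=[2,3,-] (faults so far: 2)
  step 4: ref 3 -> HIT, frames=[2,3,-] (faults so far: 2)
  step 5: ref 3 -> HIT, frames=[2,3,-] (faults so far: 2)
  step 6: ref 1 -> FAULT, frames=[2,3,1] (faults so far: 3)
  step 7: ref 1 -> HIT, frames=[2,3,1] (faults so far: 3)
  step 8: ref 3 -> HIT, frames=[2,3,1] (faults so far: 3)
  step 9: ref 1 -> HIT, frames=[2,3,1] (faults so far: 3)
  step 10: ref 3 -> HIT, frames=[2,3,1] (faults so far: 3)
  step 11: ref 4 -> FAULT, evict 1, frames=[2,3,4] (faults so far: 4)
  step 12: ref 2 -> HIT, frames=[2,3,4] (faults so far: 4)
  step 13: ref 2 -> HIT, frames=[2,3,4] (faults so far: 4)
  Optimal total faults: 4

Answer: 5 5 4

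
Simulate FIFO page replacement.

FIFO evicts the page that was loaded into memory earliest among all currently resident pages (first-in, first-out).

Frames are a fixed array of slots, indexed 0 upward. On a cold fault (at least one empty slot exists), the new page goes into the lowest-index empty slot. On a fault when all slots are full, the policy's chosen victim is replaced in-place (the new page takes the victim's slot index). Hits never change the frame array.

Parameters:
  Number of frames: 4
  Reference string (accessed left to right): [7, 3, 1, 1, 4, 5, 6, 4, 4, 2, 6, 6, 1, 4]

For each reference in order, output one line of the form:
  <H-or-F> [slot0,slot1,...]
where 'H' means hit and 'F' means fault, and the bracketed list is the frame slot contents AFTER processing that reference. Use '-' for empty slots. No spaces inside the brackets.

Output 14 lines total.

F [7,-,-,-]
F [7,3,-,-]
F [7,3,1,-]
H [7,3,1,-]
F [7,3,1,4]
F [5,3,1,4]
F [5,6,1,4]
H [5,6,1,4]
H [5,6,1,4]
F [5,6,2,4]
H [5,6,2,4]
H [5,6,2,4]
F [5,6,2,1]
F [4,6,2,1]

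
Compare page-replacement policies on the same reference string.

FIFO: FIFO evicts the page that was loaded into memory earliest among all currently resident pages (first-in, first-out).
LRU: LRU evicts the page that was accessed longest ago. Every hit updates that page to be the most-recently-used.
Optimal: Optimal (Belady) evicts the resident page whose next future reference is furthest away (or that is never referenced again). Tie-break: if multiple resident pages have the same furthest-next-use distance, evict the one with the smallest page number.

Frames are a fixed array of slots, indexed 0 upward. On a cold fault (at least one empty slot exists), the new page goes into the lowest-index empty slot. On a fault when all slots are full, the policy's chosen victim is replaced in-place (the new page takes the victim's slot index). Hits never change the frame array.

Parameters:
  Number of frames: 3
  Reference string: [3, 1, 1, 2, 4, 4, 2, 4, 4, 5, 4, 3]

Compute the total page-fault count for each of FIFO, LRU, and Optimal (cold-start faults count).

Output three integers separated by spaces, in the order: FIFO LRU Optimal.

Answer: 6 6 5

Derivation:
--- FIFO ---
  step 0: ref 3 -> FAULT, frames=[3,-,-] (faults so far: 1)
  step 1: ref 1 -> FAULT, frames=[3,1,-] (faults so far: 2)
  step 2: ref 1 -> HIT, frames=[3,1,-] (faults so far: 2)
  step 3: ref 2 -> FAULT, frames=[3,1,2] (faults so far: 3)
  step 4: ref 4 -> FAULT, evict 3, frames=[4,1,2] (faults so far: 4)
  step 5: ref 4 -> HIT, frames=[4,1,2] (faults so far: 4)
  step 6: ref 2 -> HIT, frames=[4,1,2] (faults so far: 4)
  step 7: ref 4 -> HIT, frames=[4,1,2] (faults so far: 4)
  step 8: ref 4 -> HIT, frames=[4,1,2] (faults so far: 4)
  step 9: ref 5 -> FAULT, evict 1, frames=[4,5,2] (faults so far: 5)
  step 10: ref 4 -> HIT, frames=[4,5,2] (faults so far: 5)
  step 11: ref 3 -> FAULT, evict 2, frames=[4,5,3] (faults so far: 6)
  FIFO total faults: 6
--- LRU ---
  step 0: ref 3 -> FAULT, frames=[3,-,-] (faults so far: 1)
  step 1: ref 1 -> FAULT, frames=[3,1,-] (faults so far: 2)
  step 2: ref 1 -> HIT, frames=[3,1,-] (faults so far: 2)
  step 3: ref 2 -> FAULT, frames=[3,1,2] (faults so far: 3)
  step 4: ref 4 -> FAULT, evict 3, frames=[4,1,2] (faults so far: 4)
  step 5: ref 4 -> HIT, frames=[4,1,2] (faults so far: 4)
  step 6: ref 2 -> HIT, frames=[4,1,2] (faults so far: 4)
  step 7: ref 4 -> HIT, frames=[4,1,2] (faults so far: 4)
  step 8: ref 4 -> HIT, frames=[4,1,2] (faults so far: 4)
  step 9: ref 5 -> FAULT, evict 1, frames=[4,5,2] (faults so far: 5)
  step 10: ref 4 -> HIT, frames=[4,5,2] (faults so far: 5)
  step 11: ref 3 -> FAULT, evict 2, frames=[4,5,3] (faults so far: 6)
  LRU total faults: 6
--- Optimal ---
  step 0: ref 3 -> FAULT, frames=[3,-,-] (faults so far: 1)
  step 1: ref 1 -> FAULT, frames=[3,1,-] (faults so far: 2)
  step 2: ref 1 -> HIT, frames=[3,1,-] (faults so far: 2)
  step 3: ref 2 -> FAULT, frames=[3,1,2] (faults so far: 3)
  step 4: ref 4 -> FAULT, evict 1, frames=[3,4,2] (faults so far: 4)
  step 5: ref 4 -> HIT, frames=[3,4,2] (faults so far: 4)
  step 6: ref 2 -> HIT, frames=[3,4,2] (faults so far: 4)
  step 7: ref 4 -> HIT, frames=[3,4,2] (faults so far: 4)
  step 8: ref 4 -> HIT, frames=[3,4,2] (faults so far: 4)
  step 9: ref 5 -> FAULT, evict 2, frames=[3,4,5] (faults so far: 5)
  step 10: ref 4 -> HIT, frames=[3,4,5] (faults so far: 5)
  step 11: ref 3 -> HIT, frames=[3,4,5] (faults so far: 5)
  Optimal total faults: 5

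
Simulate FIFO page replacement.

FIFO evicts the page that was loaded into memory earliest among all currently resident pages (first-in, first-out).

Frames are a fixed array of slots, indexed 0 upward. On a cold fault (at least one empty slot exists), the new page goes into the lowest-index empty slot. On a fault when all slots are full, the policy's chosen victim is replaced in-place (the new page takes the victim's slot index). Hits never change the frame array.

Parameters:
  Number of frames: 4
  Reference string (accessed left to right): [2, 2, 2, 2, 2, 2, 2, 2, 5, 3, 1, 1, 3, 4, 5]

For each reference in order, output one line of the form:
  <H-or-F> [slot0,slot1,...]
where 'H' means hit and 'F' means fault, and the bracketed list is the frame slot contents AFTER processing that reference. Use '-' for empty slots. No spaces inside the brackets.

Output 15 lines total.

F [2,-,-,-]
H [2,-,-,-]
H [2,-,-,-]
H [2,-,-,-]
H [2,-,-,-]
H [2,-,-,-]
H [2,-,-,-]
H [2,-,-,-]
F [2,5,-,-]
F [2,5,3,-]
F [2,5,3,1]
H [2,5,3,1]
H [2,5,3,1]
F [4,5,3,1]
H [4,5,3,1]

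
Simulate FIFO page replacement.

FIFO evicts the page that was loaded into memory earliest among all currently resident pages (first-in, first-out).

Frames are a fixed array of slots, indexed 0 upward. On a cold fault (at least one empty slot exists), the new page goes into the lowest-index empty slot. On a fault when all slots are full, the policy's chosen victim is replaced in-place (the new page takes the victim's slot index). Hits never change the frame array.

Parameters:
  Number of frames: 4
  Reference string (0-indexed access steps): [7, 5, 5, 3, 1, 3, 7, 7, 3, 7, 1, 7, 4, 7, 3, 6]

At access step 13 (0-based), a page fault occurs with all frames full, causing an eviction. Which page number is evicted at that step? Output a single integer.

Step 0: ref 7 -> FAULT, frames=[7,-,-,-]
Step 1: ref 5 -> FAULT, frames=[7,5,-,-]
Step 2: ref 5 -> HIT, frames=[7,5,-,-]
Step 3: ref 3 -> FAULT, frames=[7,5,3,-]
Step 4: ref 1 -> FAULT, frames=[7,5,3,1]
Step 5: ref 3 -> HIT, frames=[7,5,3,1]
Step 6: ref 7 -> HIT, frames=[7,5,3,1]
Step 7: ref 7 -> HIT, frames=[7,5,3,1]
Step 8: ref 3 -> HIT, frames=[7,5,3,1]
Step 9: ref 7 -> HIT, frames=[7,5,3,1]
Step 10: ref 1 -> HIT, frames=[7,5,3,1]
Step 11: ref 7 -> HIT, frames=[7,5,3,1]
Step 12: ref 4 -> FAULT, evict 7, frames=[4,5,3,1]
Step 13: ref 7 -> FAULT, evict 5, frames=[4,7,3,1]
At step 13: evicted page 5

Answer: 5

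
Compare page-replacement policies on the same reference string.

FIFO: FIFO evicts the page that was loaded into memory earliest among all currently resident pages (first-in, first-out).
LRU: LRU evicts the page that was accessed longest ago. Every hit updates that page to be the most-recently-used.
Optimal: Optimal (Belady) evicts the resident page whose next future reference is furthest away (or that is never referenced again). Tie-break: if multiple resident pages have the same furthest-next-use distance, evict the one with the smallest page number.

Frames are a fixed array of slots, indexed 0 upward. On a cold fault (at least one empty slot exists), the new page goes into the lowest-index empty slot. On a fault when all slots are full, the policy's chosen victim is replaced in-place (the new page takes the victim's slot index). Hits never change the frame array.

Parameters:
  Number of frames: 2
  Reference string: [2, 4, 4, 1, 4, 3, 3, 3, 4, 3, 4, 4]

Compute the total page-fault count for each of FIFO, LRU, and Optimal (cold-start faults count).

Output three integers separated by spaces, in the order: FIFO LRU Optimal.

--- FIFO ---
  step 0: ref 2 -> FAULT, frames=[2,-] (faults so far: 1)
  step 1: ref 4 -> FAULT, frames=[2,4] (faults so far: 2)
  step 2: ref 4 -> HIT, frames=[2,4] (faults so far: 2)
  step 3: ref 1 -> FAULT, evict 2, frames=[1,4] (faults so far: 3)
  step 4: ref 4 -> HIT, frames=[1,4] (faults so far: 3)
  step 5: ref 3 -> FAULT, evict 4, frames=[1,3] (faults so far: 4)
  step 6: ref 3 -> HIT, frames=[1,3] (faults so far: 4)
  step 7: ref 3 -> HIT, frames=[1,3] (faults so far: 4)
  step 8: ref 4 -> FAULT, evict 1, frames=[4,3] (faults so far: 5)
  step 9: ref 3 -> HIT, frames=[4,3] (faults so far: 5)
  step 10: ref 4 -> HIT, frames=[4,3] (faults so far: 5)
  step 11: ref 4 -> HIT, frames=[4,3] (faults so far: 5)
  FIFO total faults: 5
--- LRU ---
  step 0: ref 2 -> FAULT, frames=[2,-] (faults so far: 1)
  step 1: ref 4 -> FAULT, frames=[2,4] (faults so far: 2)
  step 2: ref 4 -> HIT, frames=[2,4] (faults so far: 2)
  step 3: ref 1 -> FAULT, evict 2, frames=[1,4] (faults so far: 3)
  step 4: ref 4 -> HIT, frames=[1,4] (faults so far: 3)
  step 5: ref 3 -> FAULT, evict 1, frames=[3,4] (faults so far: 4)
  step 6: ref 3 -> HIT, frames=[3,4] (faults so far: 4)
  step 7: ref 3 -> HIT, frames=[3,4] (faults so far: 4)
  step 8: ref 4 -> HIT, frames=[3,4] (faults so far: 4)
  step 9: ref 3 -> HIT, frames=[3,4] (faults so far: 4)
  step 10: ref 4 -> HIT, frames=[3,4] (faults so far: 4)
  step 11: ref 4 -> HIT, frames=[3,4] (faults so far: 4)
  LRU total faults: 4
--- Optimal ---
  step 0: ref 2 -> FAULT, frames=[2,-] (faults so far: 1)
  step 1: ref 4 -> FAULT, frames=[2,4] (faults so far: 2)
  step 2: ref 4 -> HIT, frames=[2,4] (faults so far: 2)
  step 3: ref 1 -> FAULT, evict 2, frames=[1,4] (faults so far: 3)
  step 4: ref 4 -> HIT, frames=[1,4] (faults so far: 3)
  step 5: ref 3 -> FAULT, evict 1, frames=[3,4] (faults so far: 4)
  step 6: ref 3 -> HIT, frames=[3,4] (faults so far: 4)
  step 7: ref 3 -> HIT, frames=[3,4] (faults so far: 4)
  step 8: ref 4 -> HIT, frames=[3,4] (faults so far: 4)
  step 9: ref 3 -> HIT, frames=[3,4] (faults so far: 4)
  step 10: ref 4 -> HIT, frames=[3,4] (faults so far: 4)
  step 11: ref 4 -> HIT, frames=[3,4] (faults so far: 4)
  Optimal total faults: 4

Answer: 5 4 4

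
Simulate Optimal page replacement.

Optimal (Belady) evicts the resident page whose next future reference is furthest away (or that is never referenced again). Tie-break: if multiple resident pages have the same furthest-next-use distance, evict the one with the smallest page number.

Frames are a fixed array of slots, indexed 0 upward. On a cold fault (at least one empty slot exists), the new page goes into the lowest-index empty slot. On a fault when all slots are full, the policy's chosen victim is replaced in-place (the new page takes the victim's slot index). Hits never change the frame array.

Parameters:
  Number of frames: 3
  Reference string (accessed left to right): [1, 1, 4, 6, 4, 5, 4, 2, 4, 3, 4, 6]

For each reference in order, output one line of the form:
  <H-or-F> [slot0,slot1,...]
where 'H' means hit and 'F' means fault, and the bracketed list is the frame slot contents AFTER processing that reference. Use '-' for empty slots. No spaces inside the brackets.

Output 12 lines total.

F [1,-,-]
H [1,-,-]
F [1,4,-]
F [1,4,6]
H [1,4,6]
F [5,4,6]
H [5,4,6]
F [2,4,6]
H [2,4,6]
F [3,4,6]
H [3,4,6]
H [3,4,6]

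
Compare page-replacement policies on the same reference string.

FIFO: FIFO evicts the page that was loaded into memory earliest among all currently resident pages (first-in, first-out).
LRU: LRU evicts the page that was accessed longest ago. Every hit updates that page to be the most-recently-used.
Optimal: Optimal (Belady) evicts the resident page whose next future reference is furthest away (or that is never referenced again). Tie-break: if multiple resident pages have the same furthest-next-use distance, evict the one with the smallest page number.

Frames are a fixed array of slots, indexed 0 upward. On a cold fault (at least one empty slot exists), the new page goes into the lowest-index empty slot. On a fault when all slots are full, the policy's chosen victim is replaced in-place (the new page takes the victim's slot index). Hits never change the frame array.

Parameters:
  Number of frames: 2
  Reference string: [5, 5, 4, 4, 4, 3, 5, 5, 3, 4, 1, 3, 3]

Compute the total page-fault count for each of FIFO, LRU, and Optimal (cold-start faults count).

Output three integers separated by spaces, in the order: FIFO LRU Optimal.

Answer: 7 7 5

Derivation:
--- FIFO ---
  step 0: ref 5 -> FAULT, frames=[5,-] (faults so far: 1)
  step 1: ref 5 -> HIT, frames=[5,-] (faults so far: 1)
  step 2: ref 4 -> FAULT, frames=[5,4] (faults so far: 2)
  step 3: ref 4 -> HIT, frames=[5,4] (faults so far: 2)
  step 4: ref 4 -> HIT, frames=[5,4] (faults so far: 2)
  step 5: ref 3 -> FAULT, evict 5, frames=[3,4] (faults so far: 3)
  step 6: ref 5 -> FAULT, evict 4, frames=[3,5] (faults so far: 4)
  step 7: ref 5 -> HIT, frames=[3,5] (faults so far: 4)
  step 8: ref 3 -> HIT, frames=[3,5] (faults so far: 4)
  step 9: ref 4 -> FAULT, evict 3, frames=[4,5] (faults so far: 5)
  step 10: ref 1 -> FAULT, evict 5, frames=[4,1] (faults so far: 6)
  step 11: ref 3 -> FAULT, evict 4, frames=[3,1] (faults so far: 7)
  step 12: ref 3 -> HIT, frames=[3,1] (faults so far: 7)
  FIFO total faults: 7
--- LRU ---
  step 0: ref 5 -> FAULT, frames=[5,-] (faults so far: 1)
  step 1: ref 5 -> HIT, frames=[5,-] (faults so far: 1)
  step 2: ref 4 -> FAULT, frames=[5,4] (faults so far: 2)
  step 3: ref 4 -> HIT, frames=[5,4] (faults so far: 2)
  step 4: ref 4 -> HIT, frames=[5,4] (faults so far: 2)
  step 5: ref 3 -> FAULT, evict 5, frames=[3,4] (faults so far: 3)
  step 6: ref 5 -> FAULT, evict 4, frames=[3,5] (faults so far: 4)
  step 7: ref 5 -> HIT, frames=[3,5] (faults so far: 4)
  step 8: ref 3 -> HIT, frames=[3,5] (faults so far: 4)
  step 9: ref 4 -> FAULT, evict 5, frames=[3,4] (faults so far: 5)
  step 10: ref 1 -> FAULT, evict 3, frames=[1,4] (faults so far: 6)
  step 11: ref 3 -> FAULT, evict 4, frames=[1,3] (faults so far: 7)
  step 12: ref 3 -> HIT, frames=[1,3] (faults so far: 7)
  LRU total faults: 7
--- Optimal ---
  step 0: ref 5 -> FAULT, frames=[5,-] (faults so far: 1)
  step 1: ref 5 -> HIT, frames=[5,-] (faults so far: 1)
  step 2: ref 4 -> FAULT, frames=[5,4] (faults so far: 2)
  step 3: ref 4 -> HIT, frames=[5,4] (faults so far: 2)
  step 4: ref 4 -> HIT, frames=[5,4] (faults so far: 2)
  step 5: ref 3 -> FAULT, evict 4, frames=[5,3] (faults so far: 3)
  step 6: ref 5 -> HIT, frames=[5,3] (faults so far: 3)
  step 7: ref 5 -> HIT, frames=[5,3] (faults so far: 3)
  step 8: ref 3 -> HIT, frames=[5,3] (faults so far: 3)
  step 9: ref 4 -> FAULT, evict 5, frames=[4,3] (faults so far: 4)
  step 10: ref 1 -> FAULT, evict 4, frames=[1,3] (faults so far: 5)
  step 11: ref 3 -> HIT, frames=[1,3] (faults so far: 5)
  step 12: ref 3 -> HIT, frames=[1,3] (faults so far: 5)
  Optimal total faults: 5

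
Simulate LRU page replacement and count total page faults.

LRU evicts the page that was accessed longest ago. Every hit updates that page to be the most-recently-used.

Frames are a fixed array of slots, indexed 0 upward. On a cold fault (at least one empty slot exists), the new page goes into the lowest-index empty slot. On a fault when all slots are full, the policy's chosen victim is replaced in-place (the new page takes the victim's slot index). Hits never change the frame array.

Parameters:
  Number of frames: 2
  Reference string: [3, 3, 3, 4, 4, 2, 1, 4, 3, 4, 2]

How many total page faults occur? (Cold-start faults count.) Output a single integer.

Answer: 7

Derivation:
Step 0: ref 3 → FAULT, frames=[3,-]
Step 1: ref 3 → HIT, frames=[3,-]
Step 2: ref 3 → HIT, frames=[3,-]
Step 3: ref 4 → FAULT, frames=[3,4]
Step 4: ref 4 → HIT, frames=[3,4]
Step 5: ref 2 → FAULT (evict 3), frames=[2,4]
Step 6: ref 1 → FAULT (evict 4), frames=[2,1]
Step 7: ref 4 → FAULT (evict 2), frames=[4,1]
Step 8: ref 3 → FAULT (evict 1), frames=[4,3]
Step 9: ref 4 → HIT, frames=[4,3]
Step 10: ref 2 → FAULT (evict 3), frames=[4,2]
Total faults: 7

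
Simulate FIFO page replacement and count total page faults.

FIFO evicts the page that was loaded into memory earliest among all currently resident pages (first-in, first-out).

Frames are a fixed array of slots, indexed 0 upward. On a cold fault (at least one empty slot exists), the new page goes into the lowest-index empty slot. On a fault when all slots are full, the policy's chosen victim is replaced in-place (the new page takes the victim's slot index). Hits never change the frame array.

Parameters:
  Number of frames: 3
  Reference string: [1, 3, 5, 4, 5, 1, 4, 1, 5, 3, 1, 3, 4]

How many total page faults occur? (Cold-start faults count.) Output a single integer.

Step 0: ref 1 → FAULT, frames=[1,-,-]
Step 1: ref 3 → FAULT, frames=[1,3,-]
Step 2: ref 5 → FAULT, frames=[1,3,5]
Step 3: ref 4 → FAULT (evict 1), frames=[4,3,5]
Step 4: ref 5 → HIT, frames=[4,3,5]
Step 5: ref 1 → FAULT (evict 3), frames=[4,1,5]
Step 6: ref 4 → HIT, frames=[4,1,5]
Step 7: ref 1 → HIT, frames=[4,1,5]
Step 8: ref 5 → HIT, frames=[4,1,5]
Step 9: ref 3 → FAULT (evict 5), frames=[4,1,3]
Step 10: ref 1 → HIT, frames=[4,1,3]
Step 11: ref 3 → HIT, frames=[4,1,3]
Step 12: ref 4 → HIT, frames=[4,1,3]
Total faults: 6

Answer: 6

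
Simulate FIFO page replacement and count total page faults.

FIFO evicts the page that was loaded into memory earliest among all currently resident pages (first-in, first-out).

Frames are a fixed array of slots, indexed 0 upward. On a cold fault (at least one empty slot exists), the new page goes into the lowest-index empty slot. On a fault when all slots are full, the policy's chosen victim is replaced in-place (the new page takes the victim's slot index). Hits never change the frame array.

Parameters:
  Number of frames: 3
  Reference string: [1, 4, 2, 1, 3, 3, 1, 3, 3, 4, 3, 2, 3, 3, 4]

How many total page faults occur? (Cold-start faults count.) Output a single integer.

Step 0: ref 1 → FAULT, frames=[1,-,-]
Step 1: ref 4 → FAULT, frames=[1,4,-]
Step 2: ref 2 → FAULT, frames=[1,4,2]
Step 3: ref 1 → HIT, frames=[1,4,2]
Step 4: ref 3 → FAULT (evict 1), frames=[3,4,2]
Step 5: ref 3 → HIT, frames=[3,4,2]
Step 6: ref 1 → FAULT (evict 4), frames=[3,1,2]
Step 7: ref 3 → HIT, frames=[3,1,2]
Step 8: ref 3 → HIT, frames=[3,1,2]
Step 9: ref 4 → FAULT (evict 2), frames=[3,1,4]
Step 10: ref 3 → HIT, frames=[3,1,4]
Step 11: ref 2 → FAULT (evict 3), frames=[2,1,4]
Step 12: ref 3 → FAULT (evict 1), frames=[2,3,4]
Step 13: ref 3 → HIT, frames=[2,3,4]
Step 14: ref 4 → HIT, frames=[2,3,4]
Total faults: 8

Answer: 8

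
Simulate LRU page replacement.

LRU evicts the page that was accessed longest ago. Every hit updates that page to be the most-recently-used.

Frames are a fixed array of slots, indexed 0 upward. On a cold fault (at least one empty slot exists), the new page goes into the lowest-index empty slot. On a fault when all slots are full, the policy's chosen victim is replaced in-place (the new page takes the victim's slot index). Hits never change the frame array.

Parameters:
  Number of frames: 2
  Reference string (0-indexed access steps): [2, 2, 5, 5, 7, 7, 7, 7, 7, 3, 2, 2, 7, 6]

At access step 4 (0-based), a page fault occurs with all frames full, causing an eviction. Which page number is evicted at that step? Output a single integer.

Answer: 2

Derivation:
Step 0: ref 2 -> FAULT, frames=[2,-]
Step 1: ref 2 -> HIT, frames=[2,-]
Step 2: ref 5 -> FAULT, frames=[2,5]
Step 3: ref 5 -> HIT, frames=[2,5]
Step 4: ref 7 -> FAULT, evict 2, frames=[7,5]
At step 4: evicted page 2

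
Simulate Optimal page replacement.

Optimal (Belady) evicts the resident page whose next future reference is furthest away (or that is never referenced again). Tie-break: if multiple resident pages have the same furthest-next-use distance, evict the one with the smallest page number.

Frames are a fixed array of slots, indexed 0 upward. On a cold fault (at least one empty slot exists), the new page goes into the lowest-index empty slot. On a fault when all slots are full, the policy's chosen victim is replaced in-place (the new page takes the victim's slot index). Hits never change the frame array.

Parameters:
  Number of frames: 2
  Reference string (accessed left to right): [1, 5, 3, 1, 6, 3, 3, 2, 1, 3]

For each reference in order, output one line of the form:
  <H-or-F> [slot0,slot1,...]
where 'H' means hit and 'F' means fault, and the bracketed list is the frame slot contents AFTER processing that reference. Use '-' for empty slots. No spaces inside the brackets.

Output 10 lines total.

F [1,-]
F [1,5]
F [1,3]
H [1,3]
F [6,3]
H [6,3]
H [6,3]
F [2,3]
F [1,3]
H [1,3]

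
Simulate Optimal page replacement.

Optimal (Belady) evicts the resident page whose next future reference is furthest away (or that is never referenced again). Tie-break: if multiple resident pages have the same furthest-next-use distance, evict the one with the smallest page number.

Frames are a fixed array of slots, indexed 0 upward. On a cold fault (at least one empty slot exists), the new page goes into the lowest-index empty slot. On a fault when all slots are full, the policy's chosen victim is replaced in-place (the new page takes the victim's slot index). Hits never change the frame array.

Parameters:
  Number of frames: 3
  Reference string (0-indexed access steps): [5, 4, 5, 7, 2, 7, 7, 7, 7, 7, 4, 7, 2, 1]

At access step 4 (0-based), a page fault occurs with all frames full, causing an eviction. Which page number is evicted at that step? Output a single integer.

Answer: 5

Derivation:
Step 0: ref 5 -> FAULT, frames=[5,-,-]
Step 1: ref 4 -> FAULT, frames=[5,4,-]
Step 2: ref 5 -> HIT, frames=[5,4,-]
Step 3: ref 7 -> FAULT, frames=[5,4,7]
Step 4: ref 2 -> FAULT, evict 5, frames=[2,4,7]
At step 4: evicted page 5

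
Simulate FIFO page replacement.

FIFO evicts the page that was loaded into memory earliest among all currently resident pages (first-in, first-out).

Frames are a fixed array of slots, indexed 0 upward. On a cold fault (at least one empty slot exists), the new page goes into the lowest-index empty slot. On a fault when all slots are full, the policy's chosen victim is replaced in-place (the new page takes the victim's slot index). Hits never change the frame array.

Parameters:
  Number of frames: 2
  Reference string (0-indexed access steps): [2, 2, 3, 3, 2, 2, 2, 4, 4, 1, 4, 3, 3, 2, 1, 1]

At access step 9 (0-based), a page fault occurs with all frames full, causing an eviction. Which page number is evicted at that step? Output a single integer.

Answer: 3

Derivation:
Step 0: ref 2 -> FAULT, frames=[2,-]
Step 1: ref 2 -> HIT, frames=[2,-]
Step 2: ref 3 -> FAULT, frames=[2,3]
Step 3: ref 3 -> HIT, frames=[2,3]
Step 4: ref 2 -> HIT, frames=[2,3]
Step 5: ref 2 -> HIT, frames=[2,3]
Step 6: ref 2 -> HIT, frames=[2,3]
Step 7: ref 4 -> FAULT, evict 2, frames=[4,3]
Step 8: ref 4 -> HIT, frames=[4,3]
Step 9: ref 1 -> FAULT, evict 3, frames=[4,1]
At step 9: evicted page 3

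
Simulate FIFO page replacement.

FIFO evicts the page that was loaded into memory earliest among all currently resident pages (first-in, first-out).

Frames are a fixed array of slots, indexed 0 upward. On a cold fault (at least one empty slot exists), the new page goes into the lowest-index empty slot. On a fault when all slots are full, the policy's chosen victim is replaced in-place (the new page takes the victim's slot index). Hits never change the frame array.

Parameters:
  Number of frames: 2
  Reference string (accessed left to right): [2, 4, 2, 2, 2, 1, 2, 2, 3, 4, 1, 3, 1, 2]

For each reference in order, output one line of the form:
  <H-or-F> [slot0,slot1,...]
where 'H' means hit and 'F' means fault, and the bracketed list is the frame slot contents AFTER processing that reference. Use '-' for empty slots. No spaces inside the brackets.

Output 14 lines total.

F [2,-]
F [2,4]
H [2,4]
H [2,4]
H [2,4]
F [1,4]
F [1,2]
H [1,2]
F [3,2]
F [3,4]
F [1,4]
F [1,3]
H [1,3]
F [2,3]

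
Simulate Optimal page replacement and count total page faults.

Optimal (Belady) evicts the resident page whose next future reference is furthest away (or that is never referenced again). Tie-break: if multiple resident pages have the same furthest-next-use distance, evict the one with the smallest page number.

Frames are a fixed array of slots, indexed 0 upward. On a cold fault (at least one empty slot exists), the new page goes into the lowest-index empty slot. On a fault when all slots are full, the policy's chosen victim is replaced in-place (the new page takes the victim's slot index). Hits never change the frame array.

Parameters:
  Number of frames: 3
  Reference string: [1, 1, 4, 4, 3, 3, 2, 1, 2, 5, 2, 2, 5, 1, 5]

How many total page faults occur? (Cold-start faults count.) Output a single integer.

Answer: 5

Derivation:
Step 0: ref 1 → FAULT, frames=[1,-,-]
Step 1: ref 1 → HIT, frames=[1,-,-]
Step 2: ref 4 → FAULT, frames=[1,4,-]
Step 3: ref 4 → HIT, frames=[1,4,-]
Step 4: ref 3 → FAULT, frames=[1,4,3]
Step 5: ref 3 → HIT, frames=[1,4,3]
Step 6: ref 2 → FAULT (evict 3), frames=[1,4,2]
Step 7: ref 1 → HIT, frames=[1,4,2]
Step 8: ref 2 → HIT, frames=[1,4,2]
Step 9: ref 5 → FAULT (evict 4), frames=[1,5,2]
Step 10: ref 2 → HIT, frames=[1,5,2]
Step 11: ref 2 → HIT, frames=[1,5,2]
Step 12: ref 5 → HIT, frames=[1,5,2]
Step 13: ref 1 → HIT, frames=[1,5,2]
Step 14: ref 5 → HIT, frames=[1,5,2]
Total faults: 5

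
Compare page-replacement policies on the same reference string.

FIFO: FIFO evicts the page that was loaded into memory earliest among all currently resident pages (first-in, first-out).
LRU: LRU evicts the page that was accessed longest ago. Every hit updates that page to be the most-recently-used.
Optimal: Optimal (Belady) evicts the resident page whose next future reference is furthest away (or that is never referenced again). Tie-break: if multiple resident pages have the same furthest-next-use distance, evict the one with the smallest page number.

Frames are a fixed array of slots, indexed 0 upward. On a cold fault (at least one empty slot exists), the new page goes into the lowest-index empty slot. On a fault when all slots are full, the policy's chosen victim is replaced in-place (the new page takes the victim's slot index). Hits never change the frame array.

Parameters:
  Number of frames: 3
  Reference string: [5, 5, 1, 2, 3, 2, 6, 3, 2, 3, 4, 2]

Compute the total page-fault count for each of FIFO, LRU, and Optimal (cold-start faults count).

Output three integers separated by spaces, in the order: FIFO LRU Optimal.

Answer: 7 6 6

Derivation:
--- FIFO ---
  step 0: ref 5 -> FAULT, frames=[5,-,-] (faults so far: 1)
  step 1: ref 5 -> HIT, frames=[5,-,-] (faults so far: 1)
  step 2: ref 1 -> FAULT, frames=[5,1,-] (faults so far: 2)
  step 3: ref 2 -> FAULT, frames=[5,1,2] (faults so far: 3)
  step 4: ref 3 -> FAULT, evict 5, frames=[3,1,2] (faults so far: 4)
  step 5: ref 2 -> HIT, frames=[3,1,2] (faults so far: 4)
  step 6: ref 6 -> FAULT, evict 1, frames=[3,6,2] (faults so far: 5)
  step 7: ref 3 -> HIT, frames=[3,6,2] (faults so far: 5)
  step 8: ref 2 -> HIT, frames=[3,6,2] (faults so far: 5)
  step 9: ref 3 -> HIT, frames=[3,6,2] (faults so far: 5)
  step 10: ref 4 -> FAULT, evict 2, frames=[3,6,4] (faults so far: 6)
  step 11: ref 2 -> FAULT, evict 3, frames=[2,6,4] (faults so far: 7)
  FIFO total faults: 7
--- LRU ---
  step 0: ref 5 -> FAULT, frames=[5,-,-] (faults so far: 1)
  step 1: ref 5 -> HIT, frames=[5,-,-] (faults so far: 1)
  step 2: ref 1 -> FAULT, frames=[5,1,-] (faults so far: 2)
  step 3: ref 2 -> FAULT, frames=[5,1,2] (faults so far: 3)
  step 4: ref 3 -> FAULT, evict 5, frames=[3,1,2] (faults so far: 4)
  step 5: ref 2 -> HIT, frames=[3,1,2] (faults so far: 4)
  step 6: ref 6 -> FAULT, evict 1, frames=[3,6,2] (faults so far: 5)
  step 7: ref 3 -> HIT, frames=[3,6,2] (faults so far: 5)
  step 8: ref 2 -> HIT, frames=[3,6,2] (faults so far: 5)
  step 9: ref 3 -> HIT, frames=[3,6,2] (faults so far: 5)
  step 10: ref 4 -> FAULT, evict 6, frames=[3,4,2] (faults so far: 6)
  step 11: ref 2 -> HIT, frames=[3,4,2] (faults so far: 6)
  LRU total faults: 6
--- Optimal ---
  step 0: ref 5 -> FAULT, frames=[5,-,-] (faults so far: 1)
  step 1: ref 5 -> HIT, frames=[5,-,-] (faults so far: 1)
  step 2: ref 1 -> FAULT, frames=[5,1,-] (faults so far: 2)
  step 3: ref 2 -> FAULT, frames=[5,1,2] (faults so far: 3)
  step 4: ref 3 -> FAULT, evict 1, frames=[5,3,2] (faults so far: 4)
  step 5: ref 2 -> HIT, frames=[5,3,2] (faults so far: 4)
  step 6: ref 6 -> FAULT, evict 5, frames=[6,3,2] (faults so far: 5)
  step 7: ref 3 -> HIT, frames=[6,3,2] (faults so far: 5)
  step 8: ref 2 -> HIT, frames=[6,3,2] (faults so far: 5)
  step 9: ref 3 -> HIT, frames=[6,3,2] (faults so far: 5)
  step 10: ref 4 -> FAULT, evict 3, frames=[6,4,2] (faults so far: 6)
  step 11: ref 2 -> HIT, frames=[6,4,2] (faults so far: 6)
  Optimal total faults: 6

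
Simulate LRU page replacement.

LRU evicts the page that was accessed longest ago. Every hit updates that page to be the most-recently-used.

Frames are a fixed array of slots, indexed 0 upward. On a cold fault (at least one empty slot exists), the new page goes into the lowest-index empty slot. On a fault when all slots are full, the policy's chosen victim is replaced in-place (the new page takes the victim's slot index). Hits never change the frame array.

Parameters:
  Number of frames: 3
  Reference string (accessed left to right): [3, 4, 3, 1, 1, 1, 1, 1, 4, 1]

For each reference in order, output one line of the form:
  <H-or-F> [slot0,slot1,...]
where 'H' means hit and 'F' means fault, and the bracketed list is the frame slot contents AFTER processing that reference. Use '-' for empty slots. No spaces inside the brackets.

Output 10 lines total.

F [3,-,-]
F [3,4,-]
H [3,4,-]
F [3,4,1]
H [3,4,1]
H [3,4,1]
H [3,4,1]
H [3,4,1]
H [3,4,1]
H [3,4,1]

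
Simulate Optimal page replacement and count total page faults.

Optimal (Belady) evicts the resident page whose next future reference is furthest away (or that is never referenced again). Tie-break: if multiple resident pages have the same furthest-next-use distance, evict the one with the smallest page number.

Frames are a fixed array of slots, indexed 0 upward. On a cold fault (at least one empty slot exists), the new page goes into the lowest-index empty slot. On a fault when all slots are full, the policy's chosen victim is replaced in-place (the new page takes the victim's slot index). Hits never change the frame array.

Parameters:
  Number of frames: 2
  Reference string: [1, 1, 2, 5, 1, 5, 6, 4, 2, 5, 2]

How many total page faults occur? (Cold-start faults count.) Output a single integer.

Answer: 6

Derivation:
Step 0: ref 1 → FAULT, frames=[1,-]
Step 1: ref 1 → HIT, frames=[1,-]
Step 2: ref 2 → FAULT, frames=[1,2]
Step 3: ref 5 → FAULT (evict 2), frames=[1,5]
Step 4: ref 1 → HIT, frames=[1,5]
Step 5: ref 5 → HIT, frames=[1,5]
Step 6: ref 6 → FAULT (evict 1), frames=[6,5]
Step 7: ref 4 → FAULT (evict 6), frames=[4,5]
Step 8: ref 2 → FAULT (evict 4), frames=[2,5]
Step 9: ref 5 → HIT, frames=[2,5]
Step 10: ref 2 → HIT, frames=[2,5]
Total faults: 6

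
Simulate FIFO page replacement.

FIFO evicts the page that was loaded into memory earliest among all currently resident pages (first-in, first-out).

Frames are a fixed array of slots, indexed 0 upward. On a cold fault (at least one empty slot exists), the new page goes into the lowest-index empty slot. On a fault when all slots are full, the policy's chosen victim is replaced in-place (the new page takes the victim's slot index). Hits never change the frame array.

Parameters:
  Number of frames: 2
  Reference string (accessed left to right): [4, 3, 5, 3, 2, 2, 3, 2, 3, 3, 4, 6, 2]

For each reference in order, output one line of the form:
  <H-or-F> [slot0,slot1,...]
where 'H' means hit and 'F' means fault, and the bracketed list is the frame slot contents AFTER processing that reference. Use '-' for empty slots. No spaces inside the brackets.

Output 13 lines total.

F [4,-]
F [4,3]
F [5,3]
H [5,3]
F [5,2]
H [5,2]
F [3,2]
H [3,2]
H [3,2]
H [3,2]
F [3,4]
F [6,4]
F [6,2]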